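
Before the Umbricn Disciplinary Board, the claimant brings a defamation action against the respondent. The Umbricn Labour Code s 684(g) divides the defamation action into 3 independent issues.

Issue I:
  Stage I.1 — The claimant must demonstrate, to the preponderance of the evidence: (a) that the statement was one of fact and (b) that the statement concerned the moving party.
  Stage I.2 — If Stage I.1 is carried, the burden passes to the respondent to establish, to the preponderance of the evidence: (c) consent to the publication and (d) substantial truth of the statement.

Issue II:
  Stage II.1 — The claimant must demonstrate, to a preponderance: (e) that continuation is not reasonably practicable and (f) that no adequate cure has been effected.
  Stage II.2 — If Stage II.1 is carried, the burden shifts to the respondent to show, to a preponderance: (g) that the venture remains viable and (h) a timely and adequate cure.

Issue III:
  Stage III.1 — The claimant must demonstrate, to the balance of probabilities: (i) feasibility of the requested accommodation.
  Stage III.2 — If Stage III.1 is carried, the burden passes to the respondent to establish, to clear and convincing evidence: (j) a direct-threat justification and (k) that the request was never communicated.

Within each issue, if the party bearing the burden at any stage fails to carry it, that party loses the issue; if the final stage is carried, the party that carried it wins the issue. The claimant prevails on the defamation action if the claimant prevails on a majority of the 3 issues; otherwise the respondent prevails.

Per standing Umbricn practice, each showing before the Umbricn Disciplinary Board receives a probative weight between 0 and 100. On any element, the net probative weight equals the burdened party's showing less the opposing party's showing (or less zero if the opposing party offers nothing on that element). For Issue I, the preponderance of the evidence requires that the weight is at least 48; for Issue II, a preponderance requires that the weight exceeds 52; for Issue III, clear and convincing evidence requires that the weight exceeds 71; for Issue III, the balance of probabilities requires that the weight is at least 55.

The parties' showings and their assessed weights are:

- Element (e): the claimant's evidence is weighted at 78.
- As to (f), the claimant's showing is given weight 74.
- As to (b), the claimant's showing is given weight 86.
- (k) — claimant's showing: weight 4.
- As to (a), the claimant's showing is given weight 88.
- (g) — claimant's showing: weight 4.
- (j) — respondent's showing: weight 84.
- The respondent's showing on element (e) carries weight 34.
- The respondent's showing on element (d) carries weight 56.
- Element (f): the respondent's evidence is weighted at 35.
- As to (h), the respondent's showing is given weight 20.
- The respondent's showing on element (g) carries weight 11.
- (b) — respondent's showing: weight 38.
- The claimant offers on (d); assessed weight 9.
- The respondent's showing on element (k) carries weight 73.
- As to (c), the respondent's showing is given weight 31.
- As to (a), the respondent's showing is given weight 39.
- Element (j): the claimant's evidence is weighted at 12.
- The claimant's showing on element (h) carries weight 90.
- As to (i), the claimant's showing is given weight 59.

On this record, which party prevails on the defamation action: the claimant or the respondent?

— Issue I —
Stage I.1 (claimant, the preponderance of the evidence, weight is at least 48): (a) net 88−39=49 ≥ 48 — meets; (b) net 86−38=48 ≥ 48 — meets.
  The claimant carries Stage I.1; the respondent now bears the burden.
Stage I.2 (respondent, the preponderance of the evidence, weight is at least 48): (c) 31 < 48 — fails; (d) net 56−9=47 < 48 — fails.
  Not every element is met, so the respondent fails to carry Stage I.2.
The analysis ends at Stage I.2; the claimant prevails on this issue.
— Issue II —
Stage II.1 — burden on claimant; standard: a preponderance (weight exceeds 52).
    (e): 78 − 34 = 44 ≤ 52 [not met]
    (f): 74 − 35 = 39 ≤ 52 [not met]
  Stage II.1 not carried; the claimant fails its burden.
The analysis ends at Stage II.1; the respondent prevails on this issue.
— Issue III —
At Stage III.1 the claimant must meet the balance of probabilities (weight is at least 55): on (i) the weight is 59, which does reach 55, so (i) meets the standard.
  Stage III.1 carried; the burden shifts to the respondent.
At Stage III.2 the respondent must meet clear and convincing evidence (weight exceeds 71): on (j) the weight is 84 less the opposing 12 gives net 72, which does exceed 71, so (j) meets the standard; on (k) the weight is 73 less the opposing 4 gives net 69, which does not exceed 71, so (k) does not meet the standard.
  Not every element is met, so the respondent fails to carry Stage III.2.
So the claimant prevails on this issue.
Per-issue: Issue I → claimant; Issue II → respondent; Issue III → claimant. The claimant must prevail on a majority of issues; overall, the claimant prevails.

claimant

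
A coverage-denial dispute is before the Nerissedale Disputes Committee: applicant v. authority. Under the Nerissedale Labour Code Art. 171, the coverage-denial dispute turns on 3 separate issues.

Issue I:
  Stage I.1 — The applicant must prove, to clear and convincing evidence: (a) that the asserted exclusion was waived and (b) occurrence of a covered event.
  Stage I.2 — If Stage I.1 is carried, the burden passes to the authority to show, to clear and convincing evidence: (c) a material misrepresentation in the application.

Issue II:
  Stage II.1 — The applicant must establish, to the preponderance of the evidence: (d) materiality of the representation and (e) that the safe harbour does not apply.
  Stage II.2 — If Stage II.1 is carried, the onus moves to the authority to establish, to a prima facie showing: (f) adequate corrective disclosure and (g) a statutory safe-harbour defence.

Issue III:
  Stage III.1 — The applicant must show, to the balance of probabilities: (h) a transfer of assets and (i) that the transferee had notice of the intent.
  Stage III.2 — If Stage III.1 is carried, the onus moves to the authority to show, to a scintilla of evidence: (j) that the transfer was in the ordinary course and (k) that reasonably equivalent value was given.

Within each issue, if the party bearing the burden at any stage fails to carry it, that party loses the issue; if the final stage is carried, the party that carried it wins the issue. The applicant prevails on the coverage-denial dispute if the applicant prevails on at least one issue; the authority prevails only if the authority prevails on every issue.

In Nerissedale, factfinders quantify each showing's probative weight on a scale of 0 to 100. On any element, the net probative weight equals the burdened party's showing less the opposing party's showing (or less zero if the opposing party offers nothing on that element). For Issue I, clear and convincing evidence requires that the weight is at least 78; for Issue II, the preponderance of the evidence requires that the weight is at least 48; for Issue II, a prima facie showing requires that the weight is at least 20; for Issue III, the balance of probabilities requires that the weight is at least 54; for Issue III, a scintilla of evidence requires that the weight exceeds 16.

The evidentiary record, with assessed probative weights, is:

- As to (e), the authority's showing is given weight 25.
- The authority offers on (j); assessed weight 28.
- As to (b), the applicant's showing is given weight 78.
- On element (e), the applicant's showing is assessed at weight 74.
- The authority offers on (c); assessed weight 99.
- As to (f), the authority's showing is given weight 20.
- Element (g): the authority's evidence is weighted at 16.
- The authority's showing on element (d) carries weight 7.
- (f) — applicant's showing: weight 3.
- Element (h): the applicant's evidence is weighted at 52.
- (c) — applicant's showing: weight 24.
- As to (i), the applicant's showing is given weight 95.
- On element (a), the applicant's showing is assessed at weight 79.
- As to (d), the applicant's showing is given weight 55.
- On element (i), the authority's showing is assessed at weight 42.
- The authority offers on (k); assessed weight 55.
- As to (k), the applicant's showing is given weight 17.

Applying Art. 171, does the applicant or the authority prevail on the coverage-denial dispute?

applicant

— Issue I —
Stage I.1 (applicant, clear and convincing evidence, weight is at least 78): (a) 79 ≥ 78 — meets; (b) 78 ≥ 78 — meets.
  The applicant carries Stage I.1; the authority now bears the burden.
Stage I.2 (authority, clear and convincing evidence, weight is at least 78): (c) net 99−24=75 < 78 — fails.
  The authority does not carry Stage I.2.
The applicant prevails on this issue.
— Issue II —
Stage II.1 — burden on applicant; standard: the preponderance of the evidence (weight is at least 48).
    (d): 55 − 7 = 48 ≥ 48 [met]
    (e): 74 − 25 = 49 ≥ 48 [met]
  The applicant carries Stage II.1; the authority now bears the burden.
Stage II.2 — burden on authority; standard: a prima facie showing (weight is at least 20).
    (f): 20 − 3 = 17 < 20 [not met]
    (g): 16 < 20 [not met]
  The authority does not carry Stage II.2.
The applicant prevails on this issue.
— Issue III —
Stage III.1 — burden on applicant; standard: the balance of probabilities (weight is at least 54).
    (h): 52 < 54 [not met]
    (i): 95 − 42 = 53 < 54 [not met]
  Stage III.1 not carried; the applicant fails its burden.
So the authority prevails on this issue.
Per-issue: Issue I → applicant; Issue II → applicant; Issue III → authority. The applicant must prevail on at least one issue; overall, the applicant prevails.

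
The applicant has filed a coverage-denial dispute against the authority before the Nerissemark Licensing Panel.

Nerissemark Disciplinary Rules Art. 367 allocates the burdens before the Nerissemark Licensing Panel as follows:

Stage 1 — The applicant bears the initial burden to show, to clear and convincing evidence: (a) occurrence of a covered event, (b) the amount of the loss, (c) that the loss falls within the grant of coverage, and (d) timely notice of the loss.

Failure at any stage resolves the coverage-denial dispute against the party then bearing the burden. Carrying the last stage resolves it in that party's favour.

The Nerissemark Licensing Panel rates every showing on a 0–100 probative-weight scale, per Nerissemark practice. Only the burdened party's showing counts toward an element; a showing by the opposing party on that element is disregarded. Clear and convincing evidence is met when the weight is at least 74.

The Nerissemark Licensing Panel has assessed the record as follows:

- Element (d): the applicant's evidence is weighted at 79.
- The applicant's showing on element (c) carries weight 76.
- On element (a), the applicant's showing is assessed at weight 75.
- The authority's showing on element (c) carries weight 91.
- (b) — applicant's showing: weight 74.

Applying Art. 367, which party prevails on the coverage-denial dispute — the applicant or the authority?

Stage 1 — burden on applicant; standard: clear and convincing evidence (weight is at least 74).
    (a): 75 ≥ 74 [met]
    (b): 74 ≥ 74 [met]
    (c): 76 (authority's 91 disregarded) ≥ 74 [met]
    (d): 79 ≥ 74 [met]
  All elements met at the final stage.
With every stage satisfied, the applicant prevails.

applicant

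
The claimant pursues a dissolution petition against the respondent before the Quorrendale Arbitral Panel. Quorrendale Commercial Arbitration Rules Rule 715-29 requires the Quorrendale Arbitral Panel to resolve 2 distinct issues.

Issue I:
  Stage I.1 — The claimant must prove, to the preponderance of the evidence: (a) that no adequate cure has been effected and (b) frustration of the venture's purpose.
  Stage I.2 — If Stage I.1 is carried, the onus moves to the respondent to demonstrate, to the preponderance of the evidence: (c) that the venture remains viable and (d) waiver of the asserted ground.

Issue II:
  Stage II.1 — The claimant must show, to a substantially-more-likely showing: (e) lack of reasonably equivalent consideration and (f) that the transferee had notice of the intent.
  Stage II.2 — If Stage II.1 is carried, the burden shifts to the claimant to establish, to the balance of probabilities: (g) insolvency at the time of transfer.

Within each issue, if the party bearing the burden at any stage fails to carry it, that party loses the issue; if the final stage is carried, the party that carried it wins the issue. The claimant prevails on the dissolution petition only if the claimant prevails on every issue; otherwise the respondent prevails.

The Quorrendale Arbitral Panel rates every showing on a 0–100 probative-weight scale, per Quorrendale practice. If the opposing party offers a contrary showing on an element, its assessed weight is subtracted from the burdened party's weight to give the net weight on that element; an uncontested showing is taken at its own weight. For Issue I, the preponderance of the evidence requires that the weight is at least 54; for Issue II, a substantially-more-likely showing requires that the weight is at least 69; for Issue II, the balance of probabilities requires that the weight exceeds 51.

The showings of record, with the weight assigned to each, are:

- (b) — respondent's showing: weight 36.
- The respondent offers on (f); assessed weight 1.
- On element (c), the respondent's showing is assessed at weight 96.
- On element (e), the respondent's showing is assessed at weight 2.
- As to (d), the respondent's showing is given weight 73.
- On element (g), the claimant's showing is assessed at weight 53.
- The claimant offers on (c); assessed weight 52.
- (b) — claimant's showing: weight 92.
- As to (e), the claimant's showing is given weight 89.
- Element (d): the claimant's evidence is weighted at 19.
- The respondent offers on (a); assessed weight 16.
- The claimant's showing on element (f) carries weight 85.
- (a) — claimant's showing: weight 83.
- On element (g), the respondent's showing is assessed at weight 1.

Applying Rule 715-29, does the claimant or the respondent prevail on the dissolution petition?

— Issue I —
At Stage I.1 the claimant must meet the preponderance of the evidence (weight is at least 54): on (a) the weight is 83 less the opposing 16 gives net 67, ≥ 54, so (a) meets the standard; on (b) the weight is 92 less the opposing 36 gives net 56, which does reach 54, so (b) meets the standard.
  Stage I.1 is satisfied; the onus moves to the respondent.
At Stage I.2 the respondent must meet the preponderance of the evidence (weight is at least 54): on (c) the weight is 96 less the opposing 52 gives net 44, which does not reach 54, so (c) does not meet the standard; on (d) the weight is 73 less the opposing 19 gives net 54, which does reach 54, so (d) meets the standard.
  The respondent does not carry Stage I.2.
The analysis ends at Stage I.2; the claimant prevails on this issue.
— Issue II —
At Stage II.1 the claimant must meet a substantially-more-likely showing (weight is at least 69): on (e) the weight is 89 less the opposing 2 gives net 87, ≥ 69, so (e) meets the standard; on (f) the weight is 85 less the opposing 1 gives net 84, ≥ 69, so (f) meets the standard.
  All elements met. The claimant retains the burden for Stage II.2.
At Stage II.2 the claimant must meet the balance of probabilities (weight exceeds 51): on (g) the weight is 53 less the opposing 1 gives net 52, > 51, so (g) meets the standard.
  The claimant carries the last stage.
All stages carried — the claimant prevails on this issue.
Per-issue: Issue I → claimant; Issue II → claimant. The claimant must prevail on every issue; overall, the claimant prevails.

claimant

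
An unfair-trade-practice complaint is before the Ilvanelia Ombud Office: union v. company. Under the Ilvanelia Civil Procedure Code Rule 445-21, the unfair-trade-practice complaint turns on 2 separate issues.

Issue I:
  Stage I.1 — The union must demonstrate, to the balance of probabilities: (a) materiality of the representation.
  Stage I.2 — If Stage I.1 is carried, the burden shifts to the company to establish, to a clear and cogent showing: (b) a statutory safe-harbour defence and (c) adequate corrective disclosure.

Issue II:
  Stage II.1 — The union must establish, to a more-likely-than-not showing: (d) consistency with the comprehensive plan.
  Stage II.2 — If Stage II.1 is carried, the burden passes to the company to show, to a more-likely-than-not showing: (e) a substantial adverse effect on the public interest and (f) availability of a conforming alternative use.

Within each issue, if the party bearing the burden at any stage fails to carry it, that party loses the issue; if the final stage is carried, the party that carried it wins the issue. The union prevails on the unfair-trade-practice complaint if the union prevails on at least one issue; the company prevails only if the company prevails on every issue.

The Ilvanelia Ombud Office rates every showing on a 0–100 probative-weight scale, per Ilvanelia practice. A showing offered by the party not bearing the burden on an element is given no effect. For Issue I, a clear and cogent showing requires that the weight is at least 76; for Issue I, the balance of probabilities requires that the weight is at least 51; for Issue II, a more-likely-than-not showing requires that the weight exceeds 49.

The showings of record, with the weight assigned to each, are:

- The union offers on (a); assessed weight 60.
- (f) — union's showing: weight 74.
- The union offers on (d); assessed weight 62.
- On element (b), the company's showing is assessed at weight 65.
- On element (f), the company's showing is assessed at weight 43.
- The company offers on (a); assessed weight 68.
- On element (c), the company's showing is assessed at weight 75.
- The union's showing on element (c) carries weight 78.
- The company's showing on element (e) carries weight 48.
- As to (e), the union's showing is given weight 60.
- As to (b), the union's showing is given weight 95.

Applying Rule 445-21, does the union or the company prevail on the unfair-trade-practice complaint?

union

— Issue I —
Stage I.1 — burden on union; standard: the balance of probabilities (weight is at least 51).
    (a): 60 (company's 68 disregarded) ≥ 51 [met]
  Stage I.1 carried; the burden shifts to the company.
Stage I.2 — burden on company; standard: a clear and cogent showing (weight is at least 76).
    (b): 65 (union's 95 disregarded) < 76 [not met]
    (c): 75 (union's 78 disregarded) < 76 [not met]
  The company does not carry Stage I.2.
The union prevails on this issue.
— Issue II —
At Stage II.1 the union must meet a more-likely-than-not showing (weight exceeds 49): on (d) the weight is 62, which does exceed 49, so (d) meets the standard.
  Stage II.1 carried; the burden shifts to the company.
At Stage II.2 the company must meet a more-likely-than-not showing (weight exceeds 49): on (e) the weight is 48 (the union's 60 is given no effect), ≤ 49, so (e) does not meet the standard; on (f) the weight is 43 (the union's 74 is given no effect), which does not exceed 49, so (f) does not meet the standard.
  Not every element is met, so the company fails to carry Stage II.2.
So the union prevails on this issue.
Per-issue: Issue I → union; Issue II → union. The union must prevail on at least one issue; overall, the union prevails.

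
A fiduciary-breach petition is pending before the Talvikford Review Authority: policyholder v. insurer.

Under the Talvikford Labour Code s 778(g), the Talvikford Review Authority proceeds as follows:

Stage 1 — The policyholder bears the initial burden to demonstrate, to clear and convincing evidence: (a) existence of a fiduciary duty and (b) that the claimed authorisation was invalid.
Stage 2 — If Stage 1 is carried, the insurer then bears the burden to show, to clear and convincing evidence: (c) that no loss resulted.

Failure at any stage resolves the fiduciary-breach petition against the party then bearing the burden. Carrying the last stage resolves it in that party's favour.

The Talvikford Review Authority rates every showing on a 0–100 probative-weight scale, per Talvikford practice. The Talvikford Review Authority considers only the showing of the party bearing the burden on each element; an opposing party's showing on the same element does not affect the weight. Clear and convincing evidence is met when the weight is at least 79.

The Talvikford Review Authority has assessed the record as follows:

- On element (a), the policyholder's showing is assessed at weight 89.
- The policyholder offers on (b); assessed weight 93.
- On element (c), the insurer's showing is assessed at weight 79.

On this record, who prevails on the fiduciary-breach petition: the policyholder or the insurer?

Stage 1 (policyholder, clear and convincing evidence, weight is at least 79): (a) 89 ≥ 79 — meets; (b) 93 ≥ 79 — meets.
  Stage 1 carried; the burden shifts to the insurer.
Stage 2 (insurer, clear and convincing evidence, weight is at least 79): (c) 79 ≥ 79 — meets.
  The insurer carries the last stage.
With every stage satisfied, the insurer prevails.

insurer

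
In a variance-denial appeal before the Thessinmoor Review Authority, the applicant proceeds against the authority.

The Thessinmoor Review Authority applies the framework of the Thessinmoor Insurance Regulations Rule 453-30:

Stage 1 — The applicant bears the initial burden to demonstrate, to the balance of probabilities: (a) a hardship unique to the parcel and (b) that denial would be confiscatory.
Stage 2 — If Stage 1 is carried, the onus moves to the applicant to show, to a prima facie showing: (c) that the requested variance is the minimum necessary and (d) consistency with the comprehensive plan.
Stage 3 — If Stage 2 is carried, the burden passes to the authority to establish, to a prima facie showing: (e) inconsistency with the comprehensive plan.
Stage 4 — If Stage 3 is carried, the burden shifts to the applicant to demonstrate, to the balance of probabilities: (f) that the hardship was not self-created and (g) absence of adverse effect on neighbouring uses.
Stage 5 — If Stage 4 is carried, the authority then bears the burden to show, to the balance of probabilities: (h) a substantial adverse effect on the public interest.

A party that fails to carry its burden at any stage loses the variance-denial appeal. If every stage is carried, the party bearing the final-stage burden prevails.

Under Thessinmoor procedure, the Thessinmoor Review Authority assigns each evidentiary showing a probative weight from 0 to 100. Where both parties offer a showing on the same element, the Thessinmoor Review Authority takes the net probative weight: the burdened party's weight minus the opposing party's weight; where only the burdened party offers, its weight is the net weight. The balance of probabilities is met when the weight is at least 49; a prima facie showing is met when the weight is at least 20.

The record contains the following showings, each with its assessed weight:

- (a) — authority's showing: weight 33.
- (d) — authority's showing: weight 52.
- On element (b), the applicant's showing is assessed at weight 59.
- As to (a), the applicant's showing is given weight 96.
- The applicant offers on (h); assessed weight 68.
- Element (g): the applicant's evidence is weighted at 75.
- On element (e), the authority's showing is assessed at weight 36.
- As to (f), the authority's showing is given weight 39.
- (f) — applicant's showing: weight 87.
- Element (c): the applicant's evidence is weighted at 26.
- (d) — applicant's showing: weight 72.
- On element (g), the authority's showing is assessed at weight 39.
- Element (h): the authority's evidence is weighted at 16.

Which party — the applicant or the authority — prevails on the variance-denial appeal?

authority

At Stage 1 the applicant must meet the balance of probabilities (weight is at least 49): on (a) the weight is 96 less the opposing 33 gives net 63, which does reach 49, so (a) meets the standard; on (b) the weight is 59, ≥ 49, so (b) meets the standard.
  Stage 1 is satisfied; the applicant continues to bear the burden.
At Stage 2 the applicant must meet a prima facie showing (weight is at least 20): on (c) the weight is 26, ≥ 20, so (c) meets the standard; on (d) the weight is 72 less the opposing 52 gives net 20, which does reach 20, so (d) meets the standard.
  The applicant carries Stage 2; the authority now bears the burden.
At Stage 3 the authority must meet a prima facie showing (weight is at least 20): on (e) the weight is 36, ≥ 20, so (e) meets the standard.
  All elements met. The burden passes to the applicant.
At Stage 4 the applicant must meet the balance of probabilities (weight is at least 49): on (f) the weight is 87 less the opposing 39 gives net 48, which does not reach 49, so (f) does not meet the standard; on (g) the weight is 75 less the opposing 39 gives net 36, < 49, so (g) does not meet the standard.
  The applicant does not carry Stage 4.
So the authority prevails.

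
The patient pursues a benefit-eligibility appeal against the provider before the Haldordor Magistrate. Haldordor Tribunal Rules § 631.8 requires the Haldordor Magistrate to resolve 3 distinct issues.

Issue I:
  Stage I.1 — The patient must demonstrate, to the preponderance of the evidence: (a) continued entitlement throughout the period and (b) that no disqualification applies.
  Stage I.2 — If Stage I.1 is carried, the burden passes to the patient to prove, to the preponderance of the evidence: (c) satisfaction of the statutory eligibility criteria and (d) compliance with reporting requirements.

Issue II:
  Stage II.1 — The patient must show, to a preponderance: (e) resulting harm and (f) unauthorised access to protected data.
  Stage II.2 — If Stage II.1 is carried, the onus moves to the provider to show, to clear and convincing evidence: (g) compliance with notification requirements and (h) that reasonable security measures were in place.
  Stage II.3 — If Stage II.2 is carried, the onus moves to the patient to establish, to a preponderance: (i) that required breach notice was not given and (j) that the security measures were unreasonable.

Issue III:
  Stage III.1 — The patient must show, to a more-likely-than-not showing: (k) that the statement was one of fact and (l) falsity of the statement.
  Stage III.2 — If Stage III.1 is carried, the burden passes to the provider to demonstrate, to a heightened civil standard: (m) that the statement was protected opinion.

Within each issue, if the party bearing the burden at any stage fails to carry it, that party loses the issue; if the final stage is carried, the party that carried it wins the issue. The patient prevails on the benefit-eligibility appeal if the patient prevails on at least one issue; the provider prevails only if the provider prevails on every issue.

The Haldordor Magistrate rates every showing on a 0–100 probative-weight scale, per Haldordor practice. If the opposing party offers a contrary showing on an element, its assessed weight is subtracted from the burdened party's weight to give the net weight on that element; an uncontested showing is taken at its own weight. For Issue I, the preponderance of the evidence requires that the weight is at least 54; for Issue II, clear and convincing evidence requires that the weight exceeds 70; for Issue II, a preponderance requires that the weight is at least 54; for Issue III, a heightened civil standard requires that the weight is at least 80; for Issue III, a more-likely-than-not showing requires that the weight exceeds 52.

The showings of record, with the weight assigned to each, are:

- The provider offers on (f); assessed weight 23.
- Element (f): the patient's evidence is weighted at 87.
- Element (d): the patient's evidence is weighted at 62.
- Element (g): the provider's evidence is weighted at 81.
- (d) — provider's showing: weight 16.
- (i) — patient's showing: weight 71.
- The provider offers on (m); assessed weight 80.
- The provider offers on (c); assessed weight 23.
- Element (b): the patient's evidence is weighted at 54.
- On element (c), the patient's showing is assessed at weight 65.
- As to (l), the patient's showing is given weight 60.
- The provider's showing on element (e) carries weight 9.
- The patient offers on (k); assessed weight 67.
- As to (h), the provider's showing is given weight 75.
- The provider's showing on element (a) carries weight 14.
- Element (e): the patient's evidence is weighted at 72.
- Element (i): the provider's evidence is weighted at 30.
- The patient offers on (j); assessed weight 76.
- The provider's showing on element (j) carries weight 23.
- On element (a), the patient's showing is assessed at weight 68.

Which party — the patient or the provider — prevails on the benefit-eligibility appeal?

provider

— Issue I —
Stage I.1 (patient, the preponderance of the evidence, weight is at least 54): (a) net 68−14=54 ≥ 54 — meets; (b) 54 ≥ 54 — meets.
  Stage I.1 is satisfied; the patient continues to bear the burden.
Stage I.2 (patient, the preponderance of the evidence, weight is at least 54): (c) net 65−23=42 < 54 — fails; (d) net 62−16=46 < 54 — fails.
  Stage I.2 not carried; the patient fails its burden.
So the provider prevails on this issue.
— Issue II —
At Stage II.1 the patient must meet a preponderance (weight is at least 54): on (e) the weight is 72 less the opposing 9 gives net 63, which does reach 54, so (e) meets the standard; on (f) the weight is 87 less the opposing 23 gives net 64, which does reach 54, so (f) meets the standard.
  Stage II.1 carried; the burden shifts to the provider.
At Stage II.2 the provider must meet clear and convincing evidence (weight exceeds 70): on (g) the weight is 81, > 70, so (g) meets the standard; on (h) the weight is 75, > 70, so (h) meets the standard.
  Stage II.2 carried; the burden shifts to the patient.
At Stage II.3 the patient must meet a preponderance (weight is at least 54): on (i) the weight is 71 less the opposing 30 gives net 41, < 54, so (i) does not meet the standard; on (j) the weight is 76 less the opposing 23 gives net 53, which does not reach 54, so (j) does not meet the standard.
  Not every element is met, so the patient fails to carry Stage II.3.
The provider prevails on this issue.
— Issue III —
At Stage III.1 the patient must meet a more-likely-than-not showing (weight exceeds 52): on (k) the weight is 67, > 52, so (k) meets the standard; on (l) the weight is 60, > 52, so (l) meets the standard.
  Stage III.1 carried; the burden shifts to the provider.
At Stage III.2 the provider must meet a heightened civil standard (weight is at least 80): on (m) the weight is 80, which does reach 80, so (m) meets the standard.
  The provider carries the last stage.
All stages carried — the provider prevails on this issue.
Per-issue: Issue I → provider; Issue II → provider; Issue III → provider. The patient must prevail on at least one issue; overall, the provider prevails.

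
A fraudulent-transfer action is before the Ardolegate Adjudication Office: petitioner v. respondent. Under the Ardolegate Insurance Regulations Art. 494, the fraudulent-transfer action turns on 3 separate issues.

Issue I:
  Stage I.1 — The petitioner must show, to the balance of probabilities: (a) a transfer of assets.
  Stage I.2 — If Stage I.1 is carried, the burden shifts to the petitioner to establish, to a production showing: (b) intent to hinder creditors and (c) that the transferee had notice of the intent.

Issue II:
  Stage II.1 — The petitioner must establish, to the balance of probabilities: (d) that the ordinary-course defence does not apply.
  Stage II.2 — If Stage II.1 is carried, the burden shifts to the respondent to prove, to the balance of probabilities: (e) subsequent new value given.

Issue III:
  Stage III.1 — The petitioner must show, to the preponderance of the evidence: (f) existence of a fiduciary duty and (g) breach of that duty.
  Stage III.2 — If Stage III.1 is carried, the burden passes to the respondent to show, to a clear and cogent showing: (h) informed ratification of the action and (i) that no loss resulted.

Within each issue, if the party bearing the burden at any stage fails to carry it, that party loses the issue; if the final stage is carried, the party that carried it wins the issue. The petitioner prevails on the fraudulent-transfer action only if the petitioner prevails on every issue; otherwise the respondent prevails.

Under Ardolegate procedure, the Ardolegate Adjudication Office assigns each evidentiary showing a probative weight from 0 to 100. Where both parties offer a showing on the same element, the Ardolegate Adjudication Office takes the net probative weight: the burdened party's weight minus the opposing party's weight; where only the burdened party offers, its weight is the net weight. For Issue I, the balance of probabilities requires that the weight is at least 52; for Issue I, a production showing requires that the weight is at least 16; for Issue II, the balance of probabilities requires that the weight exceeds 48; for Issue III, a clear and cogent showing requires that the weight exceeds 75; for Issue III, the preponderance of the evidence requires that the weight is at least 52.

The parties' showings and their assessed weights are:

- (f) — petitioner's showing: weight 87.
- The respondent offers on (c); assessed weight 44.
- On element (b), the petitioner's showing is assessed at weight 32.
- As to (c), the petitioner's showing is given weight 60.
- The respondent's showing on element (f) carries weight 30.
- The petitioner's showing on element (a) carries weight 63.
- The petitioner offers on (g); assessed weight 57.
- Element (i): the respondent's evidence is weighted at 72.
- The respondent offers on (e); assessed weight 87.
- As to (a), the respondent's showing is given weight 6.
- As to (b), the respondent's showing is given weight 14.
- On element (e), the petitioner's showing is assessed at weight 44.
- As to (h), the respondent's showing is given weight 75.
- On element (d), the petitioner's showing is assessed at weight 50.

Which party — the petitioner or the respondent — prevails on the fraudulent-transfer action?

petitioner

— Issue I —
Stage I.1 (petitioner, the balance of probabilities, weight is at least 52): (a) net 63−6=57 ≥ 52 — meets.
  Stage I.1 carried; the burden remains with the petitioner.
Stage I.2 (petitioner, a production showing, weight is at least 16): (b) net 32−14=18 ≥ 16 — meets; (c) net 60−44=16 ≥ 16 — meets.
  Stage I.2 carried; the final stage is satisfied.
Every stage carried; the petitioner prevails on this issue.
— Issue II —
Stage II.1 (petitioner, the balance of probabilities, weight exceeds 48): (d) 50 > 48 — meets.
  Stage II.1 carried; the burden shifts to the respondent.
Stage II.2 (respondent, the balance of probabilities, weight exceeds 48): (e) net 87−44=43 ≤ 48 — fails.
  Stage II.2 not carried; the respondent fails its burden.
The analysis ends at Stage II.2; the petitioner prevails on this issue.
— Issue III —
At Stage III.1 the petitioner must meet the preponderance of the evidence (weight is at least 52): on (f) the weight is 87 less the opposing 30 gives net 57, which does reach 52, so (f) meets the standard; on (g) the weight is 57, ≥ 52, so (g) meets the standard.
  Stage III.1 carried; the burden shifts to the respondent.
At Stage III.2 the respondent must meet a clear and cogent showing (weight exceeds 75): on (h) the weight is 75, which does not exceed 75, so (h) does not meet the standard; on (i) the weight is 72, ≤ 75, so (i) does not meet the standard.
  Not every element is met, so the respondent fails to carry Stage III.2.
So the petitioner prevails on this issue.
Per-issue: Issue I → petitioner; Issue II → petitioner; Issue III → petitioner. The petitioner must prevail on every issue; overall, the petitioner prevails.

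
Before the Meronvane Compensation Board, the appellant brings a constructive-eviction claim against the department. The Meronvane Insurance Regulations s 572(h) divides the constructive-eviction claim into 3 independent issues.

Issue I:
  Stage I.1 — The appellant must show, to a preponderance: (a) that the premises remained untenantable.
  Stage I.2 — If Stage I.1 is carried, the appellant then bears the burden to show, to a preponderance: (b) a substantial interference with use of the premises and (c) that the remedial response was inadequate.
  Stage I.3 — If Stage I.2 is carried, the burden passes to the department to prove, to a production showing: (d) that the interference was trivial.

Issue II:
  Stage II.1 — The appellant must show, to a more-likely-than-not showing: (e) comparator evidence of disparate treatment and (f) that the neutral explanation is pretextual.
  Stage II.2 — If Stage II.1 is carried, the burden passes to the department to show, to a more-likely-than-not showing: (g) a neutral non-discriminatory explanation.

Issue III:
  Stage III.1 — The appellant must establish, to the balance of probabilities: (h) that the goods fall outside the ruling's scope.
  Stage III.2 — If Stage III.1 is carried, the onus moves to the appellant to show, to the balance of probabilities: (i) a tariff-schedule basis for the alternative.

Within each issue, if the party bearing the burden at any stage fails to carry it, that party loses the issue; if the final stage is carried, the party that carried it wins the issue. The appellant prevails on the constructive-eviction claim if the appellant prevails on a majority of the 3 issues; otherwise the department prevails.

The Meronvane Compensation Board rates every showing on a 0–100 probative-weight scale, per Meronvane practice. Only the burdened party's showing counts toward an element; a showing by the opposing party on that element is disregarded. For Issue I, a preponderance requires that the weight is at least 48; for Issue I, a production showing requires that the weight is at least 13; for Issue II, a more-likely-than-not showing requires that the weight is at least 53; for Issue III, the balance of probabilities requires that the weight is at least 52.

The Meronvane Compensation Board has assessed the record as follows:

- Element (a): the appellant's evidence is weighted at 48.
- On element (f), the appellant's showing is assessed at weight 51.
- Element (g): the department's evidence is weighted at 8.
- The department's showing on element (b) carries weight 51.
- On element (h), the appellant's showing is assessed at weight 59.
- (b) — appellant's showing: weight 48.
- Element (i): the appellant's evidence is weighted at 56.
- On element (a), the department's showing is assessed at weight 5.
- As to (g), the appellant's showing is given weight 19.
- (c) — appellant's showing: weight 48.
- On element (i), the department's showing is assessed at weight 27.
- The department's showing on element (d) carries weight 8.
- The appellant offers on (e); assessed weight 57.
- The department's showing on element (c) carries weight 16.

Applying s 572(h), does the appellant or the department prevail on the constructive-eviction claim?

— Issue I —
At Stage I.1 the appellant must meet a preponderance (weight is at least 48): on (a) the weight is 48 (the department's 5 is given no effect), ≥ 48, so (a) meets the standard.
  All elements met. The appellant retains the burden for Stage I.2.
At Stage I.2 the appellant must meet a preponderance (weight is at least 48): on (b) the weight is 48 (the department's 51 is given no effect), ≥ 48, so (b) meets the standard; on (c) the weight is 48 (the department's 16 is given no effect), ≥ 48, so (c) meets the standard.
  Stage I.2 is satisfied; the onus moves to the department.
At Stage I.3 the department must meet a production showing (weight is at least 13): on (d) the weight is 8, which does not reach 13, so (d) does not meet the standard.
  Not every element is met, so the department fails to carry Stage I.3.
So the appellant prevails on this issue.
— Issue II —
At Stage II.1 the appellant must meet a more-likely-than-not showing (weight is at least 53): on (e) the weight is 57, which does reach 53, so (e) meets the standard; on (f) the weight is 51, which does not reach 53, so (f) does not meet the standard.
  Stage II.1 not carried; the appellant fails its burden.
The department prevails on this issue.
— Issue III —
At Stage III.1 the appellant must meet the balance of probabilities (weight is at least 52): on (h) the weight is 59, which does reach 52, so (h) meets the standard.
  All elements met. The appellant retains the burden for Stage III.2.
At Stage III.2 the appellant must meet the balance of probabilities (weight is at least 52): on (i) the weight is 56 (the department's 27 is given no effect), which does reach 52, so (i) meets the standard.
  All elements met at the final stage.
With every stage satisfied, the appellant prevails on this issue.
Per-issue: Issue I → appellant; Issue II → department; Issue III → appellant. The appellant must prevail on a majority of issues; overall, the appellant prevails.

appellant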